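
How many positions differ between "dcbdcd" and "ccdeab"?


Comparing "dcbdcd" and "ccdeab" position by position:
  Position 0: 'd' vs 'c' => DIFFER
  Position 1: 'c' vs 'c' => same
  Position 2: 'b' vs 'd' => DIFFER
  Position 3: 'd' vs 'e' => DIFFER
  Position 4: 'c' vs 'a' => DIFFER
  Position 5: 'd' vs 'b' => DIFFER
Positions that differ: 5

5


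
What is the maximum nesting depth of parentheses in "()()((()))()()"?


Input: "()()((()))()()"
Tracking depth:
  Position 0 '(': depth becomes 1
  Position 1 ')': depth becomes 0
  Position 2 '(': depth becomes 1
  Position 3 ')': depth becomes 0
  Position 4 '(': depth becomes 1
  Position 5 '(': depth becomes 2
  Position 6 '(': depth becomes 3
  Position 7 ')': depth becomes 2
  Position 8 ')': depth becomes 1
  Position 9 ')': depth becomes 0
  Position 10 '(': depth becomes 1
  Position 11 ')': depth becomes 0
  Position 12 '(': depth becomes 1
  Position 13 ')': depth becomes 0
Maximum depth reached: 3

3


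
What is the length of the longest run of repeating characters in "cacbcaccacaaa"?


Input: "cacbcaccacaaa"
Scanning for longest run:
  Position 1 ('a'): new char, reset run to 1
  Position 2 ('c'): new char, reset run to 1
  Position 3 ('b'): new char, reset run to 1
  Position 4 ('c'): new char, reset run to 1
  Position 5 ('a'): new char, reset run to 1
  Position 6 ('c'): new char, reset run to 1
  Position 7 ('c'): continues run of 'c', length=2
  Position 8 ('a'): new char, reset run to 1
  Position 9 ('c'): new char, reset run to 1
  Position 10 ('a'): new char, reset run to 1
  Position 11 ('a'): continues run of 'a', length=2
  Position 12 ('a'): continues run of 'a', length=3
Longest run: 'a' with length 3

3


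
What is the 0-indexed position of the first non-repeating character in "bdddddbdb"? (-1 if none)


Input: bdddddbdb
Character frequencies:
  'b': 3
  'd': 6
Scanning left to right for freq == 1:
  Position 0 ('b'): freq=3, skip
  Position 1 ('d'): freq=6, skip
  Position 2 ('d'): freq=6, skip
  Position 3 ('d'): freq=6, skip
  Position 4 ('d'): freq=6, skip
  Position 5 ('d'): freq=6, skip
  Position 6 ('b'): freq=3, skip
  Position 7 ('d'): freq=6, skip
  Position 8 ('b'): freq=3, skip
  No unique character found => answer = -1

-1


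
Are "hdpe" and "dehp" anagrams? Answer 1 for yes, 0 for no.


Strings: "hdpe", "dehp"
Sorted first:  dehp
Sorted second: dehp
Sorted forms match => anagrams

1


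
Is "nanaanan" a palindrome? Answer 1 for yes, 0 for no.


Input: nanaanan
Reversed: nanaanan
  Compare pos 0 ('n') with pos 7 ('n'): match
  Compare pos 1 ('a') with pos 6 ('a'): match
  Compare pos 2 ('n') with pos 5 ('n'): match
  Compare pos 3 ('a') with pos 4 ('a'): match
Result: palindrome

1


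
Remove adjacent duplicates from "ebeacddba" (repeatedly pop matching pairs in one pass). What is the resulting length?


Input: ebeacddba
Stack-based adjacent duplicate removal:
  Read 'e': push. Stack: e
  Read 'b': push. Stack: eb
  Read 'e': push. Stack: ebe
  Read 'a': push. Stack: ebea
  Read 'c': push. Stack: ebeac
  Read 'd': push. Stack: ebeacd
  Read 'd': matches stack top 'd' => pop. Stack: ebeac
  Read 'b': push. Stack: ebeacb
  Read 'a': push. Stack: ebeacba
Final stack: "ebeacba" (length 7)

7


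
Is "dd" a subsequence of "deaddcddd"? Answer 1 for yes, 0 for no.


Check if "dd" is a subsequence of "deaddcddd"
Greedy scan:
  Position 0 ('d'): matches sub[0] = 'd'
  Position 1 ('e'): no match needed
  Position 2 ('a'): no match needed
  Position 3 ('d'): matches sub[1] = 'd'
  Position 4 ('d'): no match needed
  Position 5 ('c'): no match needed
  Position 6 ('d'): no match needed
  Position 7 ('d'): no match needed
  Position 8 ('d'): no match needed
All 2 characters matched => is a subsequence

1


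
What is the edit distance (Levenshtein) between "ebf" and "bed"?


Computing edit distance: "ebf" -> "bed"
DP table:
           b    e    d
      0    1    2    3
  e   1    1    1    2
  b   2    1    2    2
  f   3    2    2    3
Edit distance = dp[3][3] = 3

3


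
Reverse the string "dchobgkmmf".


Input: dchobgkmmf
Reading characters right to left:
  Position 9: 'f'
  Position 8: 'm'
  Position 7: 'm'
  Position 6: 'k'
  Position 5: 'g'
  Position 4: 'b'
  Position 3: 'o'
  Position 2: 'h'
  Position 1: 'c'
  Position 0: 'd'
Reversed: fmmkgbohcd

fmmkgbohcd


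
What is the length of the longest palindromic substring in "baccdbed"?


Input: "baccdbed"
Checking substrings for palindromes:
  [2:4] "cc" (len 2) => palindrome
Longest palindromic substring: "cc" with length 2

2


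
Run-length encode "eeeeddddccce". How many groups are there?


Input: eeeeddddccce
Scanning for consecutive runs:
  Group 1: 'e' x 4 (positions 0-3)
  Group 2: 'd' x 4 (positions 4-7)
  Group 3: 'c' x 3 (positions 8-10)
  Group 4: 'e' x 1 (positions 11-11)
Total groups: 4

4


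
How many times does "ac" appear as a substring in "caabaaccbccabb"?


Searching for "ac" in "caabaaccbccabb"
Scanning each position:
  Position 0: "ca" => no
  Position 1: "aa" => no
  Position 2: "ab" => no
  Position 3: "ba" => no
  Position 4: "aa" => no
  Position 5: "ac" => MATCH
  Position 6: "cc" => no
  Position 7: "cb" => no
  Position 8: "bc" => no
  Position 9: "cc" => no
  Position 10: "ca" => no
  Position 11: "ab" => no
  Position 12: "bb" => no
Total occurrences: 1

1


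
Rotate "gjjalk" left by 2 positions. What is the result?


Input: "gjjalk", rotate left by 2
First 2 characters: "gj"
Remaining characters: "jalk"
Concatenate remaining + first: "jalk" + "gj" = "jalkgj"

jalkgj


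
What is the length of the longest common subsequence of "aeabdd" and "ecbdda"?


LCS of "aeabdd" and "ecbdda"
DP table:
           e    c    b    d    d    a
      0    0    0    0    0    0    0
  a   0    0    0    0    0    0    1
  e   0    1    1    1    1    1    1
  a   0    1    1    1    1    1    2
  b   0    1    1    2    2    2    2
  d   0    1    1    2    3    3    3
  d   0    1    1    2    3    4    4
LCS length = dp[6][6] = 4

4


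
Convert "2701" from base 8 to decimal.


Input: "2701" in base 8
Positional expansion:
  Digit '2' (value 2) x 8^3 = 1024
  Digit '7' (value 7) x 8^2 = 448
  Digit '0' (value 0) x 8^1 = 0
  Digit '1' (value 1) x 8^0 = 1
Sum = 1473

1473


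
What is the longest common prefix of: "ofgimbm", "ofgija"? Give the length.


Words: ofgimbm, ofgija
  Position 0: all 'o' => match
  Position 1: all 'f' => match
  Position 2: all 'g' => match
  Position 3: all 'i' => match
  Position 4: ('m', 'j') => mismatch, stop
LCP = "ofgi" (length 4)

4


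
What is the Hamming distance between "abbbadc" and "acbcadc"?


Comparing "abbbadc" and "acbcadc" position by position:
  Position 0: 'a' vs 'a' => same
  Position 1: 'b' vs 'c' => differ
  Position 2: 'b' vs 'b' => same
  Position 3: 'b' vs 'c' => differ
  Position 4: 'a' vs 'a' => same
  Position 5: 'd' vs 'd' => same
  Position 6: 'c' vs 'c' => same
Total differences (Hamming distance): 2

2


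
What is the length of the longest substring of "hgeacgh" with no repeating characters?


Input: "hgeacgh"
Sliding window (track last position of each char):
  Position 0 ('h'): window [0,0] length 1 -- new best
  Position 1 ('g'): window [0,1] length 2 -- new best
  Position 2 ('e'): window [0,2] length 3 -- new best
  Position 3 ('a'): window [0,3] length 4 -- new best
  Position 4 ('c'): window [0,4] length 5 -- new best
  Position 5 ('g'): repeat (last at 1), move window start to 2
  Position 5 ('g'): window [2,5] length 4
  Position 6 ('h'): window [2,6] length 5
Longest substring with no repeats: "hgeac" with length 5

5


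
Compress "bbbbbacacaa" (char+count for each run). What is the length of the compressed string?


Input: bbbbbacacaa
Runs:
  'b' x 5 => "b5"
  'a' x 1 => "a1"
  'c' x 1 => "c1"
  'a' x 1 => "a1"
  'c' x 1 => "c1"
  'a' x 2 => "a2"
Compressed: "b5a1c1a1c1a2"
Compressed length: 12

12


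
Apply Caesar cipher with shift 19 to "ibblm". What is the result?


Caesar cipher: shift "ibblm" by 19
  'i' (pos 8) + 19 = pos 1 = 'b'
  'b' (pos 1) + 19 = pos 20 = 'u'
  'b' (pos 1) + 19 = pos 20 = 'u'
  'l' (pos 11) + 19 = pos 4 = 'e'
  'm' (pos 12) + 19 = pos 5 = 'f'
Result: buuef

buuef


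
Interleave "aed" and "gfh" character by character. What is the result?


Interleaving "aed" and "gfh":
  Position 0: 'a' from first, 'g' from second => "ag"
  Position 1: 'e' from first, 'f' from second => "ef"
  Position 2: 'd' from first, 'h' from second => "dh"
Result: agefdh

agefdh


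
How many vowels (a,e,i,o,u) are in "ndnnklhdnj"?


Input: ndnnklhdnj
Checking each character:
  'n' at position 0: consonant
  'd' at position 1: consonant
  'n' at position 2: consonant
  'n' at position 3: consonant
  'k' at position 4: consonant
  'l' at position 5: consonant
  'h' at position 6: consonant
  'd' at position 7: consonant
  'n' at position 8: consonant
  'j' at position 9: consonant
Total vowels: 0

0


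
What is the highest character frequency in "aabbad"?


Input: aabbad
Character counts:
  'a': 3
  'b': 2
  'd': 1
Maximum frequency: 3

3


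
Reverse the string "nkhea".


Input: nkhea
Reading characters right to left:
  Position 4: 'a'
  Position 3: 'e'
  Position 2: 'h'
  Position 1: 'k'
  Position 0: 'n'
Reversed: aehkn

aehkn


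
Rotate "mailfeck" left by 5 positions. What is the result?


Input: "mailfeck", rotate left by 5
First 5 characters: "mailf"
Remaining characters: "eck"
Concatenate remaining + first: "eck" + "mailf" = "eckmailf"

eckmailf


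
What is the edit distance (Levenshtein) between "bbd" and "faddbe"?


Computing edit distance: "bbd" -> "faddbe"
DP table:
           f    a    d    d    b    e
      0    1    2    3    4    5    6
  b   1    1    2    3    4    4    5
  b   2    2    2    3    4    4    5
  d   3    3    3    2    3    4    5
Edit distance = dp[3][6] = 5

5


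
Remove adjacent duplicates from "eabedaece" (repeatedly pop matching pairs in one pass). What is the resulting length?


Input: eabedaece
Stack-based adjacent duplicate removal:
  Read 'e': push. Stack: e
  Read 'a': push. Stack: ea
  Read 'b': push. Stack: eab
  Read 'e': push. Stack: eabe
  Read 'd': push. Stack: eabed
  Read 'a': push. Stack: eabeda
  Read 'e': push. Stack: eabedae
  Read 'c': push. Stack: eabedaec
  Read 'e': push. Stack: eabedaece
Final stack: "eabedaece" (length 9)

9


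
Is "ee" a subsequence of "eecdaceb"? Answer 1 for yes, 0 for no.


Check if "ee" is a subsequence of "eecdaceb"
Greedy scan:
  Position 0 ('e'): matches sub[0] = 'e'
  Position 1 ('e'): matches sub[1] = 'e'
  Position 2 ('c'): no match needed
  Position 3 ('d'): no match needed
  Position 4 ('a'): no match needed
  Position 5 ('c'): no match needed
  Position 6 ('e'): no match needed
  Position 7 ('b'): no match needed
All 2 characters matched => is a subsequence

1


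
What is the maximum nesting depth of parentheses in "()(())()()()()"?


Input: "()(())()()()()"
Tracking depth:
  Position 0 '(': depth becomes 1
  Position 1 ')': depth becomes 0
  Position 2 '(': depth becomes 1
  Position 3 '(': depth becomes 2
  Position 4 ')': depth becomes 1
  Position 5 ')': depth becomes 0
  Position 6 '(': depth becomes 1
  Position 7 ')': depth becomes 0
  Position 8 '(': depth becomes 1
  Position 9 ')': depth becomes 0
  Position 10 '(': depth becomes 1
  Position 11 ')': depth becomes 0
  Position 12 '(': depth becomes 1
  Position 13 ')': depth becomes 0
Maximum depth reached: 2

2


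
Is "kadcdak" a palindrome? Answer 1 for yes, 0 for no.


Input: kadcdak
Reversed: kadcdak
  Compare pos 0 ('k') with pos 6 ('k'): match
  Compare pos 1 ('a') with pos 5 ('a'): match
  Compare pos 2 ('d') with pos 4 ('d'): match
Result: palindrome

1


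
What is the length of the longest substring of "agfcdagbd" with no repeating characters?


Input: "agfcdagbd"
Sliding window (track last position of each char):
  Position 0 ('a'): window [0,0] length 1 -- new best
  Position 1 ('g'): window [0,1] length 2 -- new best
  Position 2 ('f'): window [0,2] length 3 -- new best
  Position 3 ('c'): window [0,3] length 4 -- new best
  Position 4 ('d'): window [0,4] length 5 -- new best
  Position 5 ('a'): repeat (last at 0), move window start to 1
  Position 5 ('a'): window [1,5] length 5
  Position 6 ('g'): repeat (last at 1), move window start to 2
  Position 6 ('g'): window [2,6] length 5
  Position 7 ('b'): window [2,7] length 6 -- new best
  Position 8 ('d'): repeat (last at 4), move window start to 5
  Position 8 ('d'): window [5,8] length 4
Longest substring with no repeats: "fcdagb" with length 6

6


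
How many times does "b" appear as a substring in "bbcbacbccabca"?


Searching for "b" in "bbcbacbccabca"
Scanning each position:
  Position 0: "b" => MATCH
  Position 1: "b" => MATCH
  Position 2: "c" => no
  Position 3: "b" => MATCH
  Position 4: "a" => no
  Position 5: "c" => no
  Position 6: "b" => MATCH
  Position 7: "c" => no
  Position 8: "c" => no
  Position 9: "a" => no
  Position 10: "b" => MATCH
  Position 11: "c" => no
  Position 12: "a" => no
Total occurrences: 5

5


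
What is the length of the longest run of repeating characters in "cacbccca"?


Input: "cacbccca"
Scanning for longest run:
  Position 1 ('a'): new char, reset run to 1
  Position 2 ('c'): new char, reset run to 1
  Position 3 ('b'): new char, reset run to 1
  Position 4 ('c'): new char, reset run to 1
  Position 5 ('c'): continues run of 'c', length=2
  Position 6 ('c'): continues run of 'c', length=3
  Position 7 ('a'): new char, reset run to 1
Longest run: 'c' with length 3

3


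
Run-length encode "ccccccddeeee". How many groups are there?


Input: ccccccddeeee
Scanning for consecutive runs:
  Group 1: 'c' x 6 (positions 0-5)
  Group 2: 'd' x 2 (positions 6-7)
  Group 3: 'e' x 4 (positions 8-11)
Total groups: 3

3


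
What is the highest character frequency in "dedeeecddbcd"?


Input: dedeeecddbcd
Character counts:
  'b': 1
  'c': 2
  'd': 5
  'e': 4
Maximum frequency: 5

5


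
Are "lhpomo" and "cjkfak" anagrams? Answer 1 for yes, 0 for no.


Strings: "lhpomo", "cjkfak"
Sorted first:  hlmoop
Sorted second: acfjkk
Differ at position 0: 'h' vs 'a' => not anagrams

0


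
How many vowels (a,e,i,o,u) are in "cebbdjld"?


Input: cebbdjld
Checking each character:
  'c' at position 0: consonant
  'e' at position 1: vowel (running total: 1)
  'b' at position 2: consonant
  'b' at position 3: consonant
  'd' at position 4: consonant
  'j' at position 5: consonant
  'l' at position 6: consonant
  'd' at position 7: consonant
Total vowels: 1

1


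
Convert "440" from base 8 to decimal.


Input: "440" in base 8
Positional expansion:
  Digit '4' (value 4) x 8^2 = 256
  Digit '4' (value 4) x 8^1 = 32
  Digit '0' (value 0) x 8^0 = 0
Sum = 288

288


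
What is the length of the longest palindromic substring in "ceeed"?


Input: "ceeed"
Checking substrings for palindromes:
  [1:4] "eee" (len 3) => palindrome
  [1:3] "ee" (len 2) => palindrome
  [2:4] "ee" (len 2) => palindrome
Longest palindromic substring: "eee" with length 3

3


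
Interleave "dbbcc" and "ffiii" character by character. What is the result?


Interleaving "dbbcc" and "ffiii":
  Position 0: 'd' from first, 'f' from second => "df"
  Position 1: 'b' from first, 'f' from second => "bf"
  Position 2: 'b' from first, 'i' from second => "bi"
  Position 3: 'c' from first, 'i' from second => "ci"
  Position 4: 'c' from first, 'i' from second => "ci"
Result: dfbfbicici

dfbfbicici


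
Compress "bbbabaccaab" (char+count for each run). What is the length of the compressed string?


Input: bbbabaccaab
Runs:
  'b' x 3 => "b3"
  'a' x 1 => "a1"
  'b' x 1 => "b1"
  'a' x 1 => "a1"
  'c' x 2 => "c2"
  'a' x 2 => "a2"
  'b' x 1 => "b1"
Compressed: "b3a1b1a1c2a2b1"
Compressed length: 14

14


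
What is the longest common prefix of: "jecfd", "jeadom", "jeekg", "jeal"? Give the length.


Words: jecfd, jeadom, jeekg, jeal
  Position 0: all 'j' => match
  Position 1: all 'e' => match
  Position 2: ('c', 'a', 'e', 'a') => mismatch, stop
LCP = "je" (length 2)

2


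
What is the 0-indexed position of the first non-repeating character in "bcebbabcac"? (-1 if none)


Input: bcebbabcac
Character frequencies:
  'a': 2
  'b': 4
  'c': 3
  'e': 1
Scanning left to right for freq == 1:
  Position 0 ('b'): freq=4, skip
  Position 1 ('c'): freq=3, skip
  Position 2 ('e'): unique! => answer = 2

2


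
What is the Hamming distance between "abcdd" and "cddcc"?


Comparing "abcdd" and "cddcc" position by position:
  Position 0: 'a' vs 'c' => differ
  Position 1: 'b' vs 'd' => differ
  Position 2: 'c' vs 'd' => differ
  Position 3: 'd' vs 'c' => differ
  Position 4: 'd' vs 'c' => differ
Total differences (Hamming distance): 5

5


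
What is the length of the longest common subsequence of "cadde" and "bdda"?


LCS of "cadde" and "bdda"
DP table:
           b    d    d    a
      0    0    0    0    0
  c   0    0    0    0    0
  a   0    0    0    0    1
  d   0    0    1    1    1
  d   0    0    1    2    2
  e   0    0    1    2    2
LCS length = dp[5][4] = 2

2


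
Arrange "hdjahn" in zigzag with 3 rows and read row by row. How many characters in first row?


Zigzag "hdjahn" into 3 rows:
Placing characters:
  'h' => row 0
  'd' => row 1
  'j' => row 2
  'a' => row 1
  'h' => row 0
  'n' => row 1
Rows:
  Row 0: "hh"
  Row 1: "dan"
  Row 2: "j"
First row length: 2

2


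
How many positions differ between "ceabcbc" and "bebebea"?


Comparing "ceabcbc" and "bebebea" position by position:
  Position 0: 'c' vs 'b' => DIFFER
  Position 1: 'e' vs 'e' => same
  Position 2: 'a' vs 'b' => DIFFER
  Position 3: 'b' vs 'e' => DIFFER
  Position 4: 'c' vs 'b' => DIFFER
  Position 5: 'b' vs 'e' => DIFFER
  Position 6: 'c' vs 'a' => DIFFER
Positions that differ: 6

6


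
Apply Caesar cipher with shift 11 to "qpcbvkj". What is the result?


Caesar cipher: shift "qpcbvkj" by 11
  'q' (pos 16) + 11 = pos 1 = 'b'
  'p' (pos 15) + 11 = pos 0 = 'a'
  'c' (pos 2) + 11 = pos 13 = 'n'
  'b' (pos 1) + 11 = pos 12 = 'm'
  'v' (pos 21) + 11 = pos 6 = 'g'
  'k' (pos 10) + 11 = pos 21 = 'v'
  'j' (pos 9) + 11 = pos 20 = 'u'
Result: banmgvu

banmgvu


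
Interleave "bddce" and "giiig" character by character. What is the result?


Interleaving "bddce" and "giiig":
  Position 0: 'b' from first, 'g' from second => "bg"
  Position 1: 'd' from first, 'i' from second => "di"
  Position 2: 'd' from first, 'i' from second => "di"
  Position 3: 'c' from first, 'i' from second => "ci"
  Position 4: 'e' from first, 'g' from second => "eg"
Result: bgdidicieg

bgdidicieg


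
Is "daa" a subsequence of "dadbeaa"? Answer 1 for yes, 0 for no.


Check if "daa" is a subsequence of "dadbeaa"
Greedy scan:
  Position 0 ('d'): matches sub[0] = 'd'
  Position 1 ('a'): matches sub[1] = 'a'
  Position 2 ('d'): no match needed
  Position 3 ('b'): no match needed
  Position 4 ('e'): no match needed
  Position 5 ('a'): matches sub[2] = 'a'
  Position 6 ('a'): no match needed
All 3 characters matched => is a subsequence

1


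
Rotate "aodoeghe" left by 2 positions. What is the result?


Input: "aodoeghe", rotate left by 2
First 2 characters: "ao"
Remaining characters: "doeghe"
Concatenate remaining + first: "doeghe" + "ao" = "doegheao"

doegheao


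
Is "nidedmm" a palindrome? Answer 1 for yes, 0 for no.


Input: nidedmm
Reversed: mmdedin
  Compare pos 0 ('n') with pos 6 ('m'): MISMATCH
  Compare pos 1 ('i') with pos 5 ('m'): MISMATCH
  Compare pos 2 ('d') with pos 4 ('d'): match
Result: not a palindrome

0


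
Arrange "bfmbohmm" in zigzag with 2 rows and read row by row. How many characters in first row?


Zigzag "bfmbohmm" into 2 rows:
Placing characters:
  'b' => row 0
  'f' => row 1
  'm' => row 0
  'b' => row 1
  'o' => row 0
  'h' => row 1
  'm' => row 0
  'm' => row 1
Rows:
  Row 0: "bmom"
  Row 1: "fbhm"
First row length: 4

4


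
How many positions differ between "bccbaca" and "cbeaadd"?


Comparing "bccbaca" and "cbeaadd" position by position:
  Position 0: 'b' vs 'c' => DIFFER
  Position 1: 'c' vs 'b' => DIFFER
  Position 2: 'c' vs 'e' => DIFFER
  Position 3: 'b' vs 'a' => DIFFER
  Position 4: 'a' vs 'a' => same
  Position 5: 'c' vs 'd' => DIFFER
  Position 6: 'a' vs 'd' => DIFFER
Positions that differ: 6

6


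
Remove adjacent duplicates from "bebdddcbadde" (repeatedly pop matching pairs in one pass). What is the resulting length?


Input: bebdddcbadde
Stack-based adjacent duplicate removal:
  Read 'b': push. Stack: b
  Read 'e': push. Stack: be
  Read 'b': push. Stack: beb
  Read 'd': push. Stack: bebd
  Read 'd': matches stack top 'd' => pop. Stack: beb
  Read 'd': push. Stack: bebd
  Read 'c': push. Stack: bebdc
  Read 'b': push. Stack: bebdcb
  Read 'a': push. Stack: bebdcba
  Read 'd': push. Stack: bebdcbad
  Read 'd': matches stack top 'd' => pop. Stack: bebdcba
  Read 'e': push. Stack: bebdcbae
Final stack: "bebdcbae" (length 8)

8


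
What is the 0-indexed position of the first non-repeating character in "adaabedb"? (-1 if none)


Input: adaabedb
Character frequencies:
  'a': 3
  'b': 2
  'd': 2
  'e': 1
Scanning left to right for freq == 1:
  Position 0 ('a'): freq=3, skip
  Position 1 ('d'): freq=2, skip
  Position 2 ('a'): freq=3, skip
  Position 3 ('a'): freq=3, skip
  Position 4 ('b'): freq=2, skip
  Position 5 ('e'): unique! => answer = 5

5


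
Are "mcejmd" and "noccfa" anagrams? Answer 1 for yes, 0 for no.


Strings: "mcejmd", "noccfa"
Sorted first:  cdejmm
Sorted second: accfno
Differ at position 0: 'c' vs 'a' => not anagrams

0


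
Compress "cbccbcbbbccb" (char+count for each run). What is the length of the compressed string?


Input: cbccbcbbbccb
Runs:
  'c' x 1 => "c1"
  'b' x 1 => "b1"
  'c' x 2 => "c2"
  'b' x 1 => "b1"
  'c' x 1 => "c1"
  'b' x 3 => "b3"
  'c' x 2 => "c2"
  'b' x 1 => "b1"
Compressed: "c1b1c2b1c1b3c2b1"
Compressed length: 16

16


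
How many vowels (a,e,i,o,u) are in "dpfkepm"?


Input: dpfkepm
Checking each character:
  'd' at position 0: consonant
  'p' at position 1: consonant
  'f' at position 2: consonant
  'k' at position 3: consonant
  'e' at position 4: vowel (running total: 1)
  'p' at position 5: consonant
  'm' at position 6: consonant
Total vowels: 1

1


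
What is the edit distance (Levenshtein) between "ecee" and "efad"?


Computing edit distance: "ecee" -> "efad"
DP table:
           e    f    a    d
      0    1    2    3    4
  e   1    0    1    2    3
  c   2    1    1    2    3
  e   3    2    2    2    3
  e   4    3    3    3    3
Edit distance = dp[4][4] = 3

3


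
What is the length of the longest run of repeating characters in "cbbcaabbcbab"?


Input: "cbbcaabbcbab"
Scanning for longest run:
  Position 1 ('b'): new char, reset run to 1
  Position 2 ('b'): continues run of 'b', length=2
  Position 3 ('c'): new char, reset run to 1
  Position 4 ('a'): new char, reset run to 1
  Position 5 ('a'): continues run of 'a', length=2
  Position 6 ('b'): new char, reset run to 1
  Position 7 ('b'): continues run of 'b', length=2
  Position 8 ('c'): new char, reset run to 1
  Position 9 ('b'): new char, reset run to 1
  Position 10 ('a'): new char, reset run to 1
  Position 11 ('b'): new char, reset run to 1
Longest run: 'b' with length 2

2


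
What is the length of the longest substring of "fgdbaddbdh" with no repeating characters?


Input: "fgdbaddbdh"
Sliding window (track last position of each char):
  Position 0 ('f'): window [0,0] length 1 -- new best
  Position 1 ('g'): window [0,1] length 2 -- new best
  Position 2 ('d'): window [0,2] length 3 -- new best
  Position 3 ('b'): window [0,3] length 4 -- new best
  Position 4 ('a'): window [0,4] length 5 -- new best
  Position 5 ('d'): repeat (last at 2), move window start to 3
  Position 5 ('d'): window [3,5] length 3
  Position 6 ('d'): repeat (last at 5), move window start to 6
  Position 6 ('d'): window [6,6] length 1
  Position 7 ('b'): window [6,7] length 2
  Position 8 ('d'): repeat (last at 6), move window start to 7
  Position 8 ('d'): window [7,8] length 2
  Position 9 ('h'): window [7,9] length 3
Longest substring with no repeats: "fgdba" with length 5

5


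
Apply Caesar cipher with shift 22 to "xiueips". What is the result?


Caesar cipher: shift "xiueips" by 22
  'x' (pos 23) + 22 = pos 19 = 't'
  'i' (pos 8) + 22 = pos 4 = 'e'
  'u' (pos 20) + 22 = pos 16 = 'q'
  'e' (pos 4) + 22 = pos 0 = 'a'
  'i' (pos 8) + 22 = pos 4 = 'e'
  'p' (pos 15) + 22 = pos 11 = 'l'
  's' (pos 18) + 22 = pos 14 = 'o'
Result: teqaelo

teqaelo


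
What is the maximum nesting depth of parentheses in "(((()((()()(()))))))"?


Input: "(((()((()()(()))))))"
Tracking depth:
  Position 0 '(': depth becomes 1
  Position 1 '(': depth becomes 2
  Position 2 '(': depth becomes 3
  Position 3 '(': depth becomes 4
  Position 4 ')': depth becomes 3
  Position 5 '(': depth becomes 4
  Position 6 '(': depth becomes 5
  Position 7 '(': depth becomes 6
  Position 8 ')': depth becomes 5
  Position 9 '(': depth becomes 6
  Position 10 ')': depth becomes 5
  Position 11 '(': depth becomes 6
  Position 12 '(': depth becomes 7
  Position 13 ')': depth becomes 6
  Position 14 ')': depth becomes 5
  Position 15 ')': depth becomes 4
  Position 16 ')': depth becomes 3
  Position 17 ')': depth becomes 2
  Position 18 ')': depth becomes 1
  Position 19 ')': depth becomes 0
Maximum depth reached: 7

7


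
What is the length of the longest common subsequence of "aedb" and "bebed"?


LCS of "aedb" and "bebed"
DP table:
           b    e    b    e    d
      0    0    0    0    0    0
  a   0    0    0    0    0    0
  e   0    0    1    1    1    1
  d   0    0    1    1    1    2
  b   0    1    1    2    2    2
LCS length = dp[4][5] = 2

2


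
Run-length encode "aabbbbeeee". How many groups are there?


Input: aabbbbeeee
Scanning for consecutive runs:
  Group 1: 'a' x 2 (positions 0-1)
  Group 2: 'b' x 4 (positions 2-5)
  Group 3: 'e' x 4 (positions 6-9)
Total groups: 3

3


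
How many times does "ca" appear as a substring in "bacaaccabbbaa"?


Searching for "ca" in "bacaaccabbbaa"
Scanning each position:
  Position 0: "ba" => no
  Position 1: "ac" => no
  Position 2: "ca" => MATCH
  Position 3: "aa" => no
  Position 4: "ac" => no
  Position 5: "cc" => no
  Position 6: "ca" => MATCH
  Position 7: "ab" => no
  Position 8: "bb" => no
  Position 9: "bb" => no
  Position 10: "ba" => no
  Position 11: "aa" => no
Total occurrences: 2

2


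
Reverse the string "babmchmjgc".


Input: babmchmjgc
Reading characters right to left:
  Position 9: 'c'
  Position 8: 'g'
  Position 7: 'j'
  Position 6: 'm'
  Position 5: 'h'
  Position 4: 'c'
  Position 3: 'm'
  Position 2: 'b'
  Position 1: 'a'
  Position 0: 'b'
Reversed: cgjmhcmbab

cgjmhcmbab


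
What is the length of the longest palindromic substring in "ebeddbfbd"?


Input: "ebeddbfbd"
Checking substrings for palindromes:
  [4:9] "dbfbd" (len 5) => palindrome
  [0:3] "ebe" (len 3) => palindrome
  [5:8] "bfb" (len 3) => palindrome
  [3:5] "dd" (len 2) => palindrome
Longest palindromic substring: "dbfbd" with length 5

5


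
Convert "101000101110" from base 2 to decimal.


Input: "101000101110" in base 2
Positional expansion:
  Digit '1' (value 1) x 2^11 = 2048
  Digit '0' (value 0) x 2^10 = 0
  Digit '1' (value 1) x 2^9 = 512
  Digit '0' (value 0) x 2^8 = 0
  Digit '0' (value 0) x 2^7 = 0
  Digit '0' (value 0) x 2^6 = 0
  Digit '1' (value 1) x 2^5 = 32
  Digit '0' (value 0) x 2^4 = 0
  Digit '1' (value 1) x 2^3 = 8
  Digit '1' (value 1) x 2^2 = 4
  Digit '1' (value 1) x 2^1 = 2
  Digit '0' (value 0) x 2^0 = 0
Sum = 2606

2606


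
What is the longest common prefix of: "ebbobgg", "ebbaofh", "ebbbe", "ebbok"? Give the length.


Words: ebbobgg, ebbaofh, ebbbe, ebbok
  Position 0: all 'e' => match
  Position 1: all 'b' => match
  Position 2: all 'b' => match
  Position 3: ('o', 'a', 'b', 'o') => mismatch, stop
LCP = "ebb" (length 3)

3


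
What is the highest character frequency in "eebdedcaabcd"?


Input: eebdedcaabcd
Character counts:
  'a': 2
  'b': 2
  'c': 2
  'd': 3
  'e': 3
Maximum frequency: 3

3


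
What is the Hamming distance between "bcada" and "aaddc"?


Comparing "bcada" and "aaddc" position by position:
  Position 0: 'b' vs 'a' => differ
  Position 1: 'c' vs 'a' => differ
  Position 2: 'a' vs 'd' => differ
  Position 3: 'd' vs 'd' => same
  Position 4: 'a' vs 'c' => differ
Total differences (Hamming distance): 4

4


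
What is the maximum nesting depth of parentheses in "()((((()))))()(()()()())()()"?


Input: "()((((()))))()(()()()())()()"
Tracking depth:
  Position 0 '(': depth becomes 1
  Position 1 ')': depth becomes 0
  Position 2 '(': depth becomes 1
  Position 3 '(': depth becomes 2
  Position 4 '(': depth becomes 3
  Position 5 '(': depth becomes 4
  Position 6 '(': depth becomes 5
  Position 7 ')': depth becomes 4
  Position 8 ')': depth becomes 3
  Position 9 ')': depth becomes 2
  Position 10 ')': depth becomes 1
  Position 11 ')': depth becomes 0
  Position 12 '(': depth becomes 1
  Position 13 ')': depth becomes 0
  Position 14 '(': depth becomes 1
  Position 15 '(': depth becomes 2
  Position 16 ')': depth becomes 1
  Position 17 '(': depth becomes 2
  Position 18 ')': depth becomes 1
  Position 19 '(': depth becomes 2
  Position 20 ')': depth becomes 1
  Position 21 '(': depth becomes 2
  Position 22 ')': depth becomes 1
  Position 23 ')': depth becomes 0
  Position 24 '(': depth becomes 1
  Position 25 ')': depth becomes 0
  Position 26 '(': depth becomes 1
  Position 27 ')': depth becomes 0
Maximum depth reached: 5

5


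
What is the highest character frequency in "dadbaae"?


Input: dadbaae
Character counts:
  'a': 3
  'b': 1
  'd': 2
  'e': 1
Maximum frequency: 3

3


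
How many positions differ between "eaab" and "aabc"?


Comparing "eaab" and "aabc" position by position:
  Position 0: 'e' vs 'a' => DIFFER
  Position 1: 'a' vs 'a' => same
  Position 2: 'a' vs 'b' => DIFFER
  Position 3: 'b' vs 'c' => DIFFER
Positions that differ: 3

3


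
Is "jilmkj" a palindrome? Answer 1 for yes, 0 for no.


Input: jilmkj
Reversed: jkmlij
  Compare pos 0 ('j') with pos 5 ('j'): match
  Compare pos 1 ('i') with pos 4 ('k'): MISMATCH
  Compare pos 2 ('l') with pos 3 ('m'): MISMATCH
Result: not a palindrome

0


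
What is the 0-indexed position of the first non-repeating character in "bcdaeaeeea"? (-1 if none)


Input: bcdaeaeeea
Character frequencies:
  'a': 3
  'b': 1
  'c': 1
  'd': 1
  'e': 4
Scanning left to right for freq == 1:
  Position 0 ('b'): unique! => answer = 0

0


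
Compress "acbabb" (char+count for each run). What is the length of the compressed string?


Input: acbabb
Runs:
  'a' x 1 => "a1"
  'c' x 1 => "c1"
  'b' x 1 => "b1"
  'a' x 1 => "a1"
  'b' x 2 => "b2"
Compressed: "a1c1b1a1b2"
Compressed length: 10

10


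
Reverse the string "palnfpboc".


Input: palnfpboc
Reading characters right to left:
  Position 8: 'c'
  Position 7: 'o'
  Position 6: 'b'
  Position 5: 'p'
  Position 4: 'f'
  Position 3: 'n'
  Position 2: 'l'
  Position 1: 'a'
  Position 0: 'p'
Reversed: cobpfnlap

cobpfnlap


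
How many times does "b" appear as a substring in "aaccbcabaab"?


Searching for "b" in "aaccbcabaab"
Scanning each position:
  Position 0: "a" => no
  Position 1: "a" => no
  Position 2: "c" => no
  Position 3: "c" => no
  Position 4: "b" => MATCH
  Position 5: "c" => no
  Position 6: "a" => no
  Position 7: "b" => MATCH
  Position 8: "a" => no
  Position 9: "a" => no
  Position 10: "b" => MATCH
Total occurrences: 3

3


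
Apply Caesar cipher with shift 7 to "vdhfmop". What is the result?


Caesar cipher: shift "vdhfmop" by 7
  'v' (pos 21) + 7 = pos 2 = 'c'
  'd' (pos 3) + 7 = pos 10 = 'k'
  'h' (pos 7) + 7 = pos 14 = 'o'
  'f' (pos 5) + 7 = pos 12 = 'm'
  'm' (pos 12) + 7 = pos 19 = 't'
  'o' (pos 14) + 7 = pos 21 = 'v'
  'p' (pos 15) + 7 = pos 22 = 'w'
Result: ckomtvw

ckomtvw


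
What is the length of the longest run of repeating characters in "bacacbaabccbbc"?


Input: "bacacbaabccbbc"
Scanning for longest run:
  Position 1 ('a'): new char, reset run to 1
  Position 2 ('c'): new char, reset run to 1
  Position 3 ('a'): new char, reset run to 1
  Position 4 ('c'): new char, reset run to 1
  Position 5 ('b'): new char, reset run to 1
  Position 6 ('a'): new char, reset run to 1
  Position 7 ('a'): continues run of 'a', length=2
  Position 8 ('b'): new char, reset run to 1
  Position 9 ('c'): new char, reset run to 1
  Position 10 ('c'): continues run of 'c', length=2
  Position 11 ('b'): new char, reset run to 1
  Position 12 ('b'): continues run of 'b', length=2
  Position 13 ('c'): new char, reset run to 1
Longest run: 'a' with length 2

2


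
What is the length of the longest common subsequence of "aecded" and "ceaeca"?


LCS of "aecded" and "ceaeca"
DP table:
           c    e    a    e    c    a
      0    0    0    0    0    0    0
  a   0    0    0    1    1    1    1
  e   0    0    1    1    2    2    2
  c   0    1    1    1    2    3    3
  d   0    1    1    1    2    3    3
  e   0    1    2    2    2    3    3
  d   0    1    2    2    2    3    3
LCS length = dp[6][6] = 3

3


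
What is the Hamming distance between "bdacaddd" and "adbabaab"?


Comparing "bdacaddd" and "adbabaab" position by position:
  Position 0: 'b' vs 'a' => differ
  Position 1: 'd' vs 'd' => same
  Position 2: 'a' vs 'b' => differ
  Position 3: 'c' vs 'a' => differ
  Position 4: 'a' vs 'b' => differ
  Position 5: 'd' vs 'a' => differ
  Position 6: 'd' vs 'a' => differ
  Position 7: 'd' vs 'b' => differ
Total differences (Hamming distance): 7

7


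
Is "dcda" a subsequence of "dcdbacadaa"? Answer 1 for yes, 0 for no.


Check if "dcda" is a subsequence of "dcdbacadaa"
Greedy scan:
  Position 0 ('d'): matches sub[0] = 'd'
  Position 1 ('c'): matches sub[1] = 'c'
  Position 2 ('d'): matches sub[2] = 'd'
  Position 3 ('b'): no match needed
  Position 4 ('a'): matches sub[3] = 'a'
  Position 5 ('c'): no match needed
  Position 6 ('a'): no match needed
  Position 7 ('d'): no match needed
  Position 8 ('a'): no match needed
  Position 9 ('a'): no match needed
All 4 characters matched => is a subsequence

1


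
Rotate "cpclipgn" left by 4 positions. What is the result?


Input: "cpclipgn", rotate left by 4
First 4 characters: "cpcl"
Remaining characters: "ipgn"
Concatenate remaining + first: "ipgn" + "cpcl" = "ipgncpcl"

ipgncpcl


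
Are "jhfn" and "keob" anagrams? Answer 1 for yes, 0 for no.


Strings: "jhfn", "keob"
Sorted first:  fhjn
Sorted second: beko
Differ at position 0: 'f' vs 'b' => not anagrams

0


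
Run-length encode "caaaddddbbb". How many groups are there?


Input: caaaddddbbb
Scanning for consecutive runs:
  Group 1: 'c' x 1 (positions 0-0)
  Group 2: 'a' x 3 (positions 1-3)
  Group 3: 'd' x 4 (positions 4-7)
  Group 4: 'b' x 3 (positions 8-10)
Total groups: 4

4


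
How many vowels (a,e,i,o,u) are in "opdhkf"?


Input: opdhkf
Checking each character:
  'o' at position 0: vowel (running total: 1)
  'p' at position 1: consonant
  'd' at position 2: consonant
  'h' at position 3: consonant
  'k' at position 4: consonant
  'f' at position 5: consonant
Total vowels: 1

1


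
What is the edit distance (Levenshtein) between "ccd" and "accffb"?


Computing edit distance: "ccd" -> "accffb"
DP table:
           a    c    c    f    f    b
      0    1    2    3    4    5    6
  c   1    1    1    2    3    4    5
  c   2    2    1    1    2    3    4
  d   3    3    2    2    2    3    4
Edit distance = dp[3][6] = 4

4


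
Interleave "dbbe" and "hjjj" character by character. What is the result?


Interleaving "dbbe" and "hjjj":
  Position 0: 'd' from first, 'h' from second => "dh"
  Position 1: 'b' from first, 'j' from second => "bj"
  Position 2: 'b' from first, 'j' from second => "bj"
  Position 3: 'e' from first, 'j' from second => "ej"
Result: dhbjbjej

dhbjbjej


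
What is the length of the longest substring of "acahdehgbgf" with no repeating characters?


Input: "acahdehgbgf"
Sliding window (track last position of each char):
  Position 0 ('a'): window [0,0] length 1 -- new best
  Position 1 ('c'): window [0,1] length 2 -- new best
  Position 2 ('a'): repeat (last at 0), move window start to 1
  Position 2 ('a'): window [1,2] length 2
  Position 3 ('h'): window [1,3] length 3 -- new best
  Position 4 ('d'): window [1,4] length 4 -- new best
  Position 5 ('e'): window [1,5] length 5 -- new best
  Position 6 ('h'): repeat (last at 3), move window start to 4
  Position 6 ('h'): window [4,6] length 3
  Position 7 ('g'): window [4,7] length 4
  Position 8 ('b'): window [4,8] length 5
  Position 9 ('g'): repeat (last at 7), move window start to 8
  Position 9 ('g'): window [8,9] length 2
  Position 10 ('f'): window [8,10] length 3
Longest substring with no repeats: "cahde" with length 5

5


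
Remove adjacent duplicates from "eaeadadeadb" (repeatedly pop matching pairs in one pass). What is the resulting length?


Input: eaeadadeadb
Stack-based adjacent duplicate removal:
  Read 'e': push. Stack: e
  Read 'a': push. Stack: ea
  Read 'e': push. Stack: eae
  Read 'a': push. Stack: eaea
  Read 'd': push. Stack: eaead
  Read 'a': push. Stack: eaeada
  Read 'd': push. Stack: eaeadad
  Read 'e': push. Stack: eaeadade
  Read 'a': push. Stack: eaeadadea
  Read 'd': push. Stack: eaeadadead
  Read 'b': push. Stack: eaeadadeadb
Final stack: "eaeadadeadb" (length 11)

11


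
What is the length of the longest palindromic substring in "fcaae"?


Input: "fcaae"
Checking substrings for palindromes:
  [2:4] "aa" (len 2) => palindrome
Longest palindromic substring: "aa" with length 2

2


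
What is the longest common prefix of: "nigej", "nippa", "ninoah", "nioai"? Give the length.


Words: nigej, nippa, ninoah, nioai
  Position 0: all 'n' => match
  Position 1: all 'i' => match
  Position 2: ('g', 'p', 'n', 'o') => mismatch, stop
LCP = "ni" (length 2)

2


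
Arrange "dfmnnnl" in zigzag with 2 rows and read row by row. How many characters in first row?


Zigzag "dfmnnnl" into 2 rows:
Placing characters:
  'd' => row 0
  'f' => row 1
  'm' => row 0
  'n' => row 1
  'n' => row 0
  'n' => row 1
  'l' => row 0
Rows:
  Row 0: "dmnl"
  Row 1: "fnn"
First row length: 4

4


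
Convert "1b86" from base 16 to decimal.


Input: "1b86" in base 16
Positional expansion:
  Digit '1' (value 1) x 16^3 = 4096
  Digit 'b' (value 11) x 16^2 = 2816
  Digit '8' (value 8) x 16^1 = 128
  Digit '6' (value 6) x 16^0 = 6
Sum = 7046

7046


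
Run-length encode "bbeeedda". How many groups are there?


Input: bbeeedda
Scanning for consecutive runs:
  Group 1: 'b' x 2 (positions 0-1)
  Group 2: 'e' x 3 (positions 2-4)
  Group 3: 'd' x 2 (positions 5-6)
  Group 4: 'a' x 1 (positions 7-7)
Total groups: 4

4


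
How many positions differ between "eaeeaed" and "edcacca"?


Comparing "eaeeaed" and "edcacca" position by position:
  Position 0: 'e' vs 'e' => same
  Position 1: 'a' vs 'd' => DIFFER
  Position 2: 'e' vs 'c' => DIFFER
  Position 3: 'e' vs 'a' => DIFFER
  Position 4: 'a' vs 'c' => DIFFER
  Position 5: 'e' vs 'c' => DIFFER
  Position 6: 'd' vs 'a' => DIFFER
Positions that differ: 6

6


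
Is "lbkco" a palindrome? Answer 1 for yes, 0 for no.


Input: lbkco
Reversed: ockbl
  Compare pos 0 ('l') with pos 4 ('o'): MISMATCH
  Compare pos 1 ('b') with pos 3 ('c'): MISMATCH
Result: not a palindrome

0


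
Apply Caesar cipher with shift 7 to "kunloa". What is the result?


Caesar cipher: shift "kunloa" by 7
  'k' (pos 10) + 7 = pos 17 = 'r'
  'u' (pos 20) + 7 = pos 1 = 'b'
  'n' (pos 13) + 7 = pos 20 = 'u'
  'l' (pos 11) + 7 = pos 18 = 's'
  'o' (pos 14) + 7 = pos 21 = 'v'
  'a' (pos 0) + 7 = pos 7 = 'h'
Result: rbusvh

rbusvh


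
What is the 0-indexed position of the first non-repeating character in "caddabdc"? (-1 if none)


Input: caddabdc
Character frequencies:
  'a': 2
  'b': 1
  'c': 2
  'd': 3
Scanning left to right for freq == 1:
  Position 0 ('c'): freq=2, skip
  Position 1 ('a'): freq=2, skip
  Position 2 ('d'): freq=3, skip
  Position 3 ('d'): freq=3, skip
  Position 4 ('a'): freq=2, skip
  Position 5 ('b'): unique! => answer = 5

5
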